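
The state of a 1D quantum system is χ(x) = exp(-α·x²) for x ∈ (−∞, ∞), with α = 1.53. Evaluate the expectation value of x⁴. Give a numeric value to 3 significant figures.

0.0801

⟨x⁴⟩ = ∫ x⁴·|χ|² dx / ∫|χ|² dx (integrals over the domain).
Gaussian moments: ∫x^(2j)·e^(−2αx²) dx = (2j−1)!!/(4α)^j · √(π/(2α)), odd powers integrate to 0; here √(π/(2α)) = 1.0132.
State is unnormalized: ∫|χ|² dx = 1.0132, and ∫χ*·x⁴·χ dx = 0.081158, so ⟨x⁴⟩ = 0.081158 / 1.0132.
⟨x⁴⟩ = 0.080097.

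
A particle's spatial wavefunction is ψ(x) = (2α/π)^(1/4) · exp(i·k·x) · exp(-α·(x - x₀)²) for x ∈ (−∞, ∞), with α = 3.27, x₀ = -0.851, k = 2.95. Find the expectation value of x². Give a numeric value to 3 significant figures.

0.801

⟨x²⟩ = ∫ x²·|ψ|² dx (integrals over the domain).
Gaussian moments (u = x − x₀): ∫u^(2j)·e^(−2αu²) du = (2j−1)!!/(4α)^j · √(π/(2α)), odd powers integrate to 0; here √(π/(2α)) = 0.69308.
⟨x²⟩ = 0.80065.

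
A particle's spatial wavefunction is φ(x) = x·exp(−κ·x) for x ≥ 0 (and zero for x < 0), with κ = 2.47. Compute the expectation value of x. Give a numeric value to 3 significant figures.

0.607

⟨x⟩ = ∫ x·|φ|² dx / ∫|φ|² dx (integrals over the domain).
Every integrand reduces to terms xʲ·e^(−2κx) on [0, ∞); use ∫₀^∞ xʲ·e^(−2κx) dx = j!/(2κ)^(j+1).
State is unnormalized: ∫|φ|² dx = 0.016590, and ∫φ*·x·φ dx = 0.010075, so ⟨x⟩ = 0.010075 / 0.016590.
⟨x⟩ = 0.60729.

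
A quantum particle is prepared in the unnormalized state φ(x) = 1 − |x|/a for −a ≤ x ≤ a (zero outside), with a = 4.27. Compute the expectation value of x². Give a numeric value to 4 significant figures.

⟨x²⟩ = ∫ x²·|φ|² dx / ∫|φ|² dx (integrals over the domain).
φ is even, so ∫ over [−a, a] = 2∫₀ᵃ with φ = 1 − x/a there: ∫₀ᵃ (1 − x/a)² dx = a/3, ∫₀ᵃ x²(1 − x/a)² dx = a³/30, ∫₀ᵃ x⁴(1 − x/a)² dx = a⁵/105.
State is unnormalized: ∫|φ|² dx = 2.8467, and ∫φ*·x²·φ dx = 5.1903, so ⟨x²⟩ = 5.1903 / 2.8467.
⟨x²⟩ = 1.8233.

1.823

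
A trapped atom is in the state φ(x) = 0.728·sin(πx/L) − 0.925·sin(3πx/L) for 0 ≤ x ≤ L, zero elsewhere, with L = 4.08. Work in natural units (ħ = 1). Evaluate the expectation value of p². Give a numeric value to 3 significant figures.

3.52

p² φ = −ħ² d²φ/dx²; ⟨p²⟩ = −ħ² ∫ φ*·φ'' dx / ∫|φ|² dx.
d²/dx² sin(jπx/L) = −(jπ/L)²·sin(jπx/L); on 0 ≤ x ≤ L, ∫sin²(jπx/L) dx = L/2 and ∫sin(jπx/L)·sin(lπx/L) dx = 0 for j ≠ l, so only diagonal terms survive in ∫|φ|² and ∫φ·φ″; ∫φ·φ′ dx = [φ²/2] between the walls = 0.
State is unnormalized: ∫|φ|² dx = 2.8266, and ∫φ*·(−ħ² φ'') dx = 9.9550, so ⟨p²⟩ = 9.9550 / 2.8266.
⟨p²⟩ = 3.5218.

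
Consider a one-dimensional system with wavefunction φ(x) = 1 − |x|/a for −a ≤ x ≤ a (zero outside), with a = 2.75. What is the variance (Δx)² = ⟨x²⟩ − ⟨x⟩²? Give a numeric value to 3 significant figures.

0.756

Compute ⟨x⟩ and ⟨x²⟩ separately, then (Δx)² = ⟨x²⟩ − ⟨x⟩².
φ is even, so ∫ over [−a, a] = 2∫₀ᵃ with φ = 1 − x/a there: ∫₀ᵃ (1 − x/a)² dx = a/3, ∫₀ᵃ x²(1 − x/a)² dx = a³/30, ∫₀ᵃ x⁴(1 − x/a)² dx = a⁵/105.
Normalization: ∫|φ|² dx = 1.8333.
⟨x⟩ = 0.0000 and ⟨x²⟩ = 0.75625.
(Δx)² = 0.75625 − (0.0000)² = 0.75625.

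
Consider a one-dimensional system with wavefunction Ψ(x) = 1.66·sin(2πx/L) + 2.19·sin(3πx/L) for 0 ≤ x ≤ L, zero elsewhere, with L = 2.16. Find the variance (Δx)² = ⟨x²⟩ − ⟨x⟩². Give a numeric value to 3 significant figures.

0.187

Compute ⟨x⟩ and ⟨x²⟩ separately, then (Δx)² = ⟨x²⟩ − ⟨x⟩².
On 0 ≤ x ≤ L (j ≠ l): ∫sin²(jπx/L) dx = L/2, ∫sin(jπx/L)·sin(lπx/L) dx = 0; diagonal moments ∫x·sin²(jπx/L) dx = L²/4, ∫x²·sin²(jπx/L) dx = L³·(1/6 − 1/(4j²π²)); cross terms ∫x·sin(jπx/L)·sin(lπx/L) dx = 0 for j + l even and −4jlL²/(π²(j² − l²)²) for j + l odd, ∫x²·sin(jπx/L)·sin(lπx/L) dx = (−1)^(j+l)·4jlL³/(π²(j² − l²)²); higher powers the same way via product-to-sum and parts.
Normalization: ∫|Ψ|² dx = 8.1558.
⟨x⟩ = 0.67543 and ⟨x²⟩ = 0.64309.
(Δx)² = 0.64309 − (0.67543)² = 0.18688.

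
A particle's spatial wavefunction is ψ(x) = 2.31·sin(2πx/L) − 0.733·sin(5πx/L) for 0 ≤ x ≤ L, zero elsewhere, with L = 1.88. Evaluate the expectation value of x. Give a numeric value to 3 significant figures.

⟨x⟩ = ∫ x·|ψ|² dx / ∫|ψ|² dx (integrals over the domain).
On 0 ≤ x ≤ L (j ≠ l): ∫sin²(jπx/L) dx = L/2, ∫sin(jπx/L)·sin(lπx/L) dx = 0; diagonal moments ∫x·sin²(jπx/L) dx = L²/4, ∫x²·sin²(jπx/L) dx = L³·(1/6 − 1/(4j²π²)); cross terms ∫x·sin(jπx/L)·sin(lπx/L) dx = 0 for j + l even and −4jlL²/(π²(j² − l²)²) for j + l odd, ∫x²·sin(jπx/L)·sin(lπx/L) dx = (−1)^(j+l)·4jlL³/(π²(j² − l²)²); higher powers the same way via product-to-sum and parts.
State is unnormalized: ∫|ψ|² dx = 5.5210, and ∫ψ*·x·ψ dx = 5.2997, so ⟨x⟩ = 5.2997 / 5.5210.
⟨x⟩ = 0.95992.

0.960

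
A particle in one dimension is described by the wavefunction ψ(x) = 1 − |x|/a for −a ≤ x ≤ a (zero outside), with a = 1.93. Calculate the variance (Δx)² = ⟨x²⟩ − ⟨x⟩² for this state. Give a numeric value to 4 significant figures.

0.3725

Compute ⟨x⟩ and ⟨x²⟩ separately, then (Δx)² = ⟨x²⟩ − ⟨x⟩².
ψ is even, so ∫ over [−a, a] = 2∫₀ᵃ with ψ = 1 − x/a there: ∫₀ᵃ (1 − x/a)² dx = a/3, ∫₀ᵃ x²(1 − x/a)² dx = a³/30, ∫₀ᵃ x⁴(1 − x/a)² dx = a⁵/105.
Normalization: ∫|ψ|² dx = 1.2867.
⟨x⟩ = 0.0000 and ⟨x²⟩ = 0.37249.
(Δx)² = 0.37249 − (0.0000)² = 0.37249.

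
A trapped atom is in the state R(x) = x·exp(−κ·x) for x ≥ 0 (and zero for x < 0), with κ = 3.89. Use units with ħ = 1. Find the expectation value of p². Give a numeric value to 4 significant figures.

15.13

p² R = −ħ² d²R/dx²; ⟨p²⟩ = −ħ² ∫ R*·R'' dx / ∫|R|² dx.
Differentiate x·exp(−κ·x) with the product rule; every integrand then reduces to terms xʲ·e^(−2κx) on [0, ∞), with ∫₀^∞ xʲ·e^(−2κx) dx = j!/(2κ)^(j+1).
State is unnormalized: ∫|R|² dx = 0.0042471, and ∫R*·(−ħ² R'') dx = 0.064267, so ⟨p²⟩ = 0.064267 / 0.0042471.
⟨p²⟩ = 15.132.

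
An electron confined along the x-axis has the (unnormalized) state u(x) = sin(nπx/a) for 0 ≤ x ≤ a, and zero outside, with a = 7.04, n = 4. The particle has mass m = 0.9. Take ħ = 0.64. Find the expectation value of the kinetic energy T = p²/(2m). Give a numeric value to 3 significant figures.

T = −(ħ²/2m) d²/dx², so ⟨T⟩ = −(ħ²/2m) ∫ u*·u'' dx / ∫|u|² dx; with m = 0.9.
d/dx sin(nπx/a) = (nπ/a)·cos(nπx/a) and d²/dx² sin(nπx/a) = −(nπ/a)²·sin(nπx/a); on 0 ≤ x ≤ a, ∫sin²(nπx/a) dx = a/2 and ∫sin(nπx/a)·cos(nπx/a) dx = 0.
State is unnormalized: ∫|u|² dx = 3.5200, and ∫u*·(−ħ²/2m · u'') dx = 2.5521, so ⟨T⟩ = 2.5521 / 3.5200.
⟨T⟩ = 0.72504.

0.725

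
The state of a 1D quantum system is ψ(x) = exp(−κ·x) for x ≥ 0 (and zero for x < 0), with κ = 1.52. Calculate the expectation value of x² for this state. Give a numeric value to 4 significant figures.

0.2164

⟨x²⟩ = ∫ x²·|ψ|² dx / ∫|ψ|² dx (integrals over the domain).
Every integrand reduces to terms xʲ·e^(−2κx) on [0, ∞); use ∫₀^∞ xʲ·e^(−2κx) dx = j!/(2κ)^(j+1).
State is unnormalized: ∫|ψ|² dx = 0.32895, and ∫ψ*·x²·ψ dx = 0.071188, so ⟨x²⟩ = 0.071188 / 0.32895.
⟨x²⟩ = 0.21641.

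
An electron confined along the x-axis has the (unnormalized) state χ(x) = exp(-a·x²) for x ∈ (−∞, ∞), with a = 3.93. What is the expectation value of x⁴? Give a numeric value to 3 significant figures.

0.0121

⟨x⁴⟩ = ∫ x⁴·|χ|² dx / ∫|χ|² dx (integrals over the domain).
Gaussian moments: ∫x^(2j)·e^(−2ax²) dx = (2j−1)!!/(4a)^j · √(π/(2a)), odd powers integrate to 0; here √(π/(2a)) = 0.63221.
State is unnormalized: ∫|χ|² dx = 0.63221, and ∫χ*·x⁴·χ dx = 0.0076750, so ⟨x⁴⟩ = 0.0076750 / 0.63221.
⟨x⁴⟩ = 0.012140.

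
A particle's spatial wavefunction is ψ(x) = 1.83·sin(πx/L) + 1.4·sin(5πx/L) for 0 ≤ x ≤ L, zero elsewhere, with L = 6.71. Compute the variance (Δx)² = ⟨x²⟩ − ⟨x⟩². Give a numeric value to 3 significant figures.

Compute ⟨x⟩ and ⟨x²⟩ separately, then (Δx)² = ⟨x²⟩ − ⟨x⟩².
On 0 ≤ x ≤ L (j ≠ l): ∫sin²(jπx/L) dx = L/2, ∫sin(jπx/L)·sin(lπx/L) dx = 0; diagonal moments ∫x·sin²(jπx/L) dx = L²/4, ∫x²·sin²(jπx/L) dx = L³·(1/6 − 1/(4j²π²)); cross terms ∫x·sin(jπx/L)·sin(lπx/L) dx = 0 for j + l even and −4jlL²/(π²(j² − l²)²) for j + l odd, ∫x²·sin(jπx/L)·sin(lπx/L) dx = (−1)^(j+l)·4jlL³/(π²(j² − l²)²); higher powers the same way via product-to-sum and parts.
Normalization: ∫|ψ|² dx = 17.811.
⟨x⟩ = 3.3550 and ⟨x²⟩ = 13.841.
(Δx)² = 13.841 − (3.3550)² = 2.5852.

2.59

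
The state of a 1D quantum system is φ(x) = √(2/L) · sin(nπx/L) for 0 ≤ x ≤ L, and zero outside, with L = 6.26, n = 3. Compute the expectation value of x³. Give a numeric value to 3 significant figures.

59.3

⟨x³⟩ = ∫ x³·|φ|² dx (integrals over the domain).
With sin²θ = (1 − cos2θ)/2 on 0 ≤ x ≤ L: ∫sin²(nπx/L) dx = L/2, ∫x·sin²(nπx/L) dx = L²/4, ∫x²·sin²(nπx/L) dx = L³·(1/6 − 1/(4n²π²)); higher powers xᵏ the same way, integrating xᵏ·cos(2nπx/L) by parts.
⟨x³⟩ = 59.257.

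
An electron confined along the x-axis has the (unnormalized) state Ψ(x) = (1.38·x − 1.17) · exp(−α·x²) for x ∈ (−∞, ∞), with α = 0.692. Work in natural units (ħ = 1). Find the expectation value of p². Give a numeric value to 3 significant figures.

1.15

p² Ψ = −ħ² d²Ψ/dx²; ⟨p²⟩ = −ħ² ∫ Ψ*·Ψ'' dx / ∫|Ψ|² dx.
Expand each integrand as polynomial × e^(−2αx²) and use ∫x^(2j)·e^(−2αx²) dx = (2j−1)!!/(4α)^j · √(π/(2α)), odd powers → 0; here √(π/(2α)) = 1.5066. Differentiate with the product rule, d/dx e^(−αx²) = −2αx·e^(−αx²).
State is unnormalized: ∫|Ψ|² dx = 3.0990, and ∫Ψ*·(−ħ² Ψ'') dx = 3.5791, so ⟨p²⟩ = 3.5791 / 3.0990.
⟨p²⟩ = 1.1549.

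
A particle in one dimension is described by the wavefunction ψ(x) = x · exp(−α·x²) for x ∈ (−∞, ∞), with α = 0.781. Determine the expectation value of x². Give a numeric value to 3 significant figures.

⟨x²⟩ = ∫ x²·|ψ|² dx / ∫|ψ|² dx (integrals over the domain).
Expand each integrand as polynomial × e^(−2αx²) and use ∫x^(2j)·e^(−2αx²) dx = (2j−1)!!/(4α)^j · √(π/(2α)), odd powers → 0; here √(π/(2α)) = 1.4182.
State is unnormalized: ∫|ψ|² dx = 0.45397, and ∫ψ*·x²·ψ dx = 0.43595, so ⟨x²⟩ = 0.43595 / 0.45397.
⟨x²⟩ = 0.96031.

0.960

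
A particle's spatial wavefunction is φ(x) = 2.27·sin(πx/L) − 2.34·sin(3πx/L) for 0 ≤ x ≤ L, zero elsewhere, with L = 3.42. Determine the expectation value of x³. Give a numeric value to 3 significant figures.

6.07

⟨x³⟩ = ∫ x³·|φ|² dx / ∫|φ|² dx (integrals over the domain).
On 0 ≤ x ≤ L (j ≠ l): ∫sin²(jπx/L) dx = L/2, ∫sin(jπx/L)·sin(lπx/L) dx = 0; diagonal moments ∫x·sin²(jπx/L) dx = L²/4, ∫x²·sin²(jπx/L) dx = L³·(1/6 − 1/(4j²π²)); cross terms ∫x·sin(jπx/L)·sin(lπx/L) dx = 0 for j + l even and −4jlL²/(π²(j² − l²)²) for j + l odd, ∫x²·sin(jπx/L)·sin(lπx/L) dx = (−1)^(j+l)·4jlL³/(π²(j² − l²)²); higher powers the same way via product-to-sum and parts.
State is unnormalized: ∫|φ|² dx = 18.175, and ∫φ*·x³·φ dx = 110.39, so ⟨x³⟩ = 110.39 / 18.175.
⟨x³⟩ = 6.0739.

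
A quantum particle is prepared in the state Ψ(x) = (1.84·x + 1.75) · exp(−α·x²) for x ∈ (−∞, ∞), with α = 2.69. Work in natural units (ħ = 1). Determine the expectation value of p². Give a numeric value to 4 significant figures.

p² Ψ = −ħ² d²Ψ/dx²; ⟨p²⟩ = −ħ² ∫ Ψ*·Ψ'' dx / ∫|Ψ|² dx.
Expand each integrand as polynomial × e^(−2αx²) and use ∫x^(2j)·e^(−2αx²) dx = (2j−1)!!/(4α)^j · √(π/(2α)), odd powers → 0; here √(π/(2α)) = 0.76416. Differentiate with the product rule, d/dx e^(−αx²) = −2αx·e^(−αx²).
State is unnormalized: ∫|Ψ|² dx = 2.5807, and ∫Ψ*·(−ħ² Ψ'') dx = 8.2356, so ⟨p²⟩ = 8.2356 / 2.5807.
⟨p²⟩ = 3.1913.

3.191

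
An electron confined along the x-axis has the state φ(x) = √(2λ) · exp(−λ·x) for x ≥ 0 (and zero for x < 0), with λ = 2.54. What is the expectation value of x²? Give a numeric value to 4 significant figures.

0.07750

⟨x²⟩ = ∫ x²·|φ|² dx (integrals over the domain).
Every integrand reduces to terms xʲ·e^(−2λx) on [0, ∞); use ∫₀^∞ xʲ·e^(−2λx) dx = j!/(2λ)^(j+1).
⟨x²⟩ = 0.077500.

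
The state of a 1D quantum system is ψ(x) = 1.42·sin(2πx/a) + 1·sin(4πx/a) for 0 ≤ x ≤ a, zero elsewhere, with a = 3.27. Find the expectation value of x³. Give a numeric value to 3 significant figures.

⟨x³⟩ = ∫ x³·|ψ|² dx / ∫|ψ|² dx (integrals over the domain).
On 0 ≤ x ≤ a (j ≠ l): ∫sin²(jπx/a) dx = a/2, ∫sin(jπx/a)·sin(lπx/a) dx = 0; diagonal moments ∫x·sin²(jπx/a) dx = a²/4, ∫x²·sin²(jπx/a) dx = a³·(1/6 − 1/(4j²π²)); cross terms ∫x·sin(jπx/a)·sin(lπx/a) dx = 0 for j + l even and −4jla²/(π²(j² − l²)²) for j + l odd, ∫x²·sin(jπx/a)·sin(lπx/a) dx = (−1)^(j+l)·4jla³/(π²(j² − l²)²); higher powers the same way via product-to-sum and parts.
State is unnormalized: ∫|ψ|² dx = 4.9318, and ∫ψ*·x³·ψ dx = 51.617, so ⟨x³⟩ = 51.617 / 4.9318.
⟨x³⟩ = 10.466.

10.5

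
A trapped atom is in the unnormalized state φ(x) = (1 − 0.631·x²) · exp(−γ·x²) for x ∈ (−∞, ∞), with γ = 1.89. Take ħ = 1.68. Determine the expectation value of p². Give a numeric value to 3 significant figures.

7.59

p² φ = −ħ² d²φ/dx²; ⟨p²⟩ = −ħ² ∫ φ*·φ'' dx / ∫|φ|² dx.
Expand each integrand as polynomial × e^(−2γx²) and use ∫x^(2j)·e^(−2γx²) dx = (2j−1)!!/(4γ)^j · √(π/(2γ)), odd powers → 0; here √(π/(2γ)) = 0.91165. Differentiate with the product rule, d/dx e^(−γx²) = −2γx·e^(−γx²).
State is unnormalized: ∫|φ|² dx = 0.77852, and ∫φ*·(−ħ² φ'') dx = 5.9120, so ⟨p²⟩ = 5.9120 / 0.77852.
⟨p²⟩ = 7.5939.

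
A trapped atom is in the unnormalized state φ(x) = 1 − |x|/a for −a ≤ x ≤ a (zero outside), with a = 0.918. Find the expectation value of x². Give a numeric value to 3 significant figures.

0.0843

⟨x²⟩ = ∫ x²·|φ|² dx / ∫|φ|² dx (integrals over the domain).
φ is even, so ∫ over [−a, a] = 2∫₀ᵃ with φ = 1 − x/a there: ∫₀ᵃ (1 − x/a)² dx = a/3, ∫₀ᵃ x²(1 − x/a)² dx = a³/30, ∫₀ᵃ x⁴(1 − x/a)² dx = a⁵/105.
State is unnormalized: ∫|φ|² dx = 0.61200, and ∫φ*·x²·φ dx = 0.051575, so ⟨x²⟩ = 0.051575 / 0.61200.
⟨x²⟩ = 0.084272.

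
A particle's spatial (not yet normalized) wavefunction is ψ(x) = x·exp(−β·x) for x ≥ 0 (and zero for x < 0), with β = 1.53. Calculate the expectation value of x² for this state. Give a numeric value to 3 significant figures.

⟨x²⟩ = ∫ x²·|ψ|² dx / ∫|ψ|² dx (integrals over the domain).
Every integrand reduces to terms xʲ·e^(−2βx) on [0, ∞); use ∫₀^∞ xʲ·e^(−2βx) dx = j!/(2β)^(j+1).
State is unnormalized: ∫|ψ|² dx = 0.069802, and ∫ψ*·x²·ψ dx = 0.089455, so ⟨x²⟩ = 0.089455 / 0.069802.
⟨x²⟩ = 1.2816.

1.28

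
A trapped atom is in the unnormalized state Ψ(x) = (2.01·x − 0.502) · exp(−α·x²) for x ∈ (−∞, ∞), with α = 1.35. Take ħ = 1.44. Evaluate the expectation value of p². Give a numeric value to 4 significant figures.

6.987

p² Ψ = −ħ² d²Ψ/dx²; ⟨p²⟩ = −ħ² ∫ Ψ*·Ψ'' dx / ∫|Ψ|² dx.
Expand each integrand as polynomial × e^(−2αx²) and use ∫x^(2j)·e^(−2αx²) dx = (2j−1)!!/(4α)^j · √(π/(2α)), odd powers → 0; here √(π/(2α)) = 1.0787. Differentiate with the product rule, d/dx e^(−αx²) = −2αx·e^(−αx²).
State is unnormalized: ∫|Ψ|² dx = 1.0789, and ∫Ψ*·(−ħ² Ψ'') dx = 7.5385, so ⟨p²⟩ = 7.5385 / 1.0789.
⟨p²⟩ = 6.9874.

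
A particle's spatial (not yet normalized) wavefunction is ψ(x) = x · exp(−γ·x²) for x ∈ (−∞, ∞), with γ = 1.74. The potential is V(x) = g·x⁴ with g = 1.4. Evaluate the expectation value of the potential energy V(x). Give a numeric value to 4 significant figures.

⟨V⟩ = ∫ V(x)·|ψ|² dx / ∫|ψ|² dx.
Expand each integrand as polynomial × e^(−2γx²) and use ∫x^(2j)·e^(−2γx²) dx = (2j−1)!!/(4γ)^j · √(π/(2γ)), odd powers → 0; here √(π/(2γ)) = 0.95013.
State is unnormalized: ∫|ψ|² dx = 0.13651, and ∫ψ*·V(x)·ψ dx = 0.059180, so ⟨V⟩ = 0.059180 / 0.13651.
⟨V⟩ = 0.43351.

0.4335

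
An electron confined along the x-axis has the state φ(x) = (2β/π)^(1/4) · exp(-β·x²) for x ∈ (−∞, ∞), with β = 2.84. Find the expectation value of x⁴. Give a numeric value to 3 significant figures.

0.0232

⟨x⁴⟩ = ∫ x⁴·|φ|² dx (integrals over the domain).
Gaussian moments: ∫x^(2j)·e^(−2βx²) dx = (2j−1)!!/(4β)^j · √(π/(2β)), odd powers integrate to 0; here √(π/(2β)) = 0.74371.
⟨x⁴⟩ = 0.023247.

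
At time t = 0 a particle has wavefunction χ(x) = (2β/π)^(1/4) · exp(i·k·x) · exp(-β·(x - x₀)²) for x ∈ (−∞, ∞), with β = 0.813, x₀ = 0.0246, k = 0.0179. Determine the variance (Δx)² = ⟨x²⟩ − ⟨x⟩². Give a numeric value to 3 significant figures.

Compute ⟨x⟩ and ⟨x²⟩ separately, then (Δx)² = ⟨x²⟩ − ⟨x⟩².
Gaussian moments (u = x − x₀): ∫u^(2j)·e^(−2βu²) du = (2j−1)!!/(4β)^j · √(π/(2β)), odd powers integrate to 0; here √(π/(2β)) = 1.3900.
⟨x⟩ = 0.024600 and ⟨x²⟩ = 0.30811.
(Δx)² = 0.30811 − (0.024600)² = 0.30750.

0.308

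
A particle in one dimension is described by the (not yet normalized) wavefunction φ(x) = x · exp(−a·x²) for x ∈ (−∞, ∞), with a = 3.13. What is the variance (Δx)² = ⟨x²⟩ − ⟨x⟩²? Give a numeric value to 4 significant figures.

Compute ⟨x⟩ and ⟨x²⟩ separately, then (Δx)² = ⟨x²⟩ − ⟨x⟩².
Expand each integrand as polynomial × e^(−2ax²) and use ∫x^(2j)·e^(−2ax²) dx = (2j−1)!!/(4a)^j · √(π/(2a)), odd powers → 0; here √(π/(2a)) = 0.70842.
Normalization: ∫|φ|² dx = 0.056583.
⟨x⟩ = 0.0000 and ⟨x²⟩ = 0.23962.
(Δx)² = 0.23962 − (0.0000)² = 0.23962.

0.2396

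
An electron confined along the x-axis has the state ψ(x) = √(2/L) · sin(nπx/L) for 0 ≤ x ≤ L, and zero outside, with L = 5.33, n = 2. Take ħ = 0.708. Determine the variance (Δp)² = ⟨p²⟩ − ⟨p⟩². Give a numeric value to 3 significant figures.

Compute ⟨p⟩ and ⟨p²⟩ separately; (Δp)² = ⟨p²⟩ − ⟨p⟩².
d/dx sin(nπx/L) = (nπ/L)·cos(nπx/L) and d²/dx² sin(nπx/L) = −(nπ/L)²·sin(nπx/L); on 0 ≤ x ≤ L, ∫sin²(nπx/L) dx = L/2 and ∫sin(nπx/L)·cos(nπx/L) dx = 0.
⟨p⟩ = 0.0000 and ⟨p²⟩ = 0.69658.
(Δp)² = 0.69658 − (0.0000)² = 0.69658.

0.697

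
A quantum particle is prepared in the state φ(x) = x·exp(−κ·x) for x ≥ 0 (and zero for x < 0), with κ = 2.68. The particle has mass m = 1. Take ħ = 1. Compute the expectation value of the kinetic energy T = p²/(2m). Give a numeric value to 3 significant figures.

T = −(ħ²/2m) d²/dx², so ⟨T⟩ = −(ħ²/2m) ∫ φ*·φ'' dx / ∫|φ|² dx; with m = 1.
Differentiate x·exp(−κ·x) with the product rule; every integrand then reduces to terms xʲ·e^(−2κx) on [0, ∞), with ∫₀^∞ xʲ·e^(−2κx) dx = j!/(2κ)^(j+1).
State is unnormalized: ∫|φ|² dx = 0.012988, and ∫φ*·(−ħ²/2m · φ'') dx = 0.046642, so ⟨T⟩ = 0.046642 / 0.012988.
⟨T⟩ = 3.5912.

3.59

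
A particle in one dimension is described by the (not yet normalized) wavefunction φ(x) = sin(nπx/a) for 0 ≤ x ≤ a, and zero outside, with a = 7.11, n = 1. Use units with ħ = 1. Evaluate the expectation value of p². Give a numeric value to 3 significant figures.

p² φ = −ħ² d²φ/dx²; ⟨p²⟩ = −ħ² ∫ φ*·φ'' dx / ∫|φ|² dx.
d/dx sin(nπx/a) = (nπ/a)·cos(nπx/a) and d²/dx² sin(nπx/a) = −(nπ/a)²·sin(nπx/a); on 0 ≤ x ≤ a, ∫sin²(nπx/a) dx = a/2 and ∫sin(nπx/a)·cos(nπx/a) dx = 0.
State is unnormalized: ∫|φ|² dx = 3.5550, and ∫φ*·(−ħ² φ'') dx = 0.69407, so ⟨p²⟩ = 0.69407 / 3.5550.
⟨p²⟩ = 0.19524.

0.195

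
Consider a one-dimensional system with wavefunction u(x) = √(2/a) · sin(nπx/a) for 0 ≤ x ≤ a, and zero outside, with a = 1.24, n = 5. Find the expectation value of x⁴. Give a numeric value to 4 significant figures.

⟨x⁴⟩ = ∫ x⁴·|u|² dx (integrals over the domain).
With sin²θ = (1 − cos2θ)/2 on 0 ≤ x ≤ a: ∫sin²(nπx/a) dx = a/2, ∫x·sin²(nπx/a) dx = a²/4, ∫x²·sin²(nπx/a) dx = a³·(1/6 − 1/(4n²π²)); higher powers xᵏ the same way, integrating xᵏ·cos(2nπx/a) by parts.
⟨x⁴⟩ = 0.46332.

0.4633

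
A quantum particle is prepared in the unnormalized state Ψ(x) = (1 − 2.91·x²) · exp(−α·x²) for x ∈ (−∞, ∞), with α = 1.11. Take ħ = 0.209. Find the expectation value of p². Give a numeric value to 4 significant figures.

p² Ψ = −ħ² d²Ψ/dx²; ⟨p²⟩ = −ħ² ∫ Ψ*·Ψ'' dx / ∫|Ψ|² dx.
Expand each integrand as polynomial × e^(−2αx²) and use ∫x^(2j)·e^(−2αx²) dx = (2j−1)!!/(4α)^j · √(π/(2α)), odd powers → 0; here √(π/(2α)) = 1.1896. Differentiate with the product rule, d/dx e^(−αx²) = −2αx·e^(−αx²).
State is unnormalized: ∫|Ψ|² dx = 1.1633, and ∫Ψ*·(−ħ² Ψ'') dx = 0.30672, so ⟨p²⟩ = 0.30672 / 1.1633.
⟨p²⟩ = 0.26367.

0.2637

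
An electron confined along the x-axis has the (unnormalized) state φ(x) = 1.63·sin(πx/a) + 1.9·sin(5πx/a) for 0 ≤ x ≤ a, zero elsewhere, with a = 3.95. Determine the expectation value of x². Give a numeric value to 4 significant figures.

⟨x²⟩ = ∫ x²·|φ|² dx / ∫|φ|² dx (integrals over the domain).
On 0 ≤ x ≤ a (j ≠ l): ∫sin²(jπx/a) dx = a/2, ∫sin(jπx/a)·sin(lπx/a) dx = 0; diagonal moments ∫x·sin²(jπx/a) dx = a²/4, ∫x²·sin²(jπx/a) dx = a³·(1/6 − 1/(4j²π²)); cross terms ∫x·sin(jπx/a)·sin(lπx/a) dx = 0 for j + l even and −4jla²/(π²(j² − l²)²) for j + l odd, ∫x²·sin(jπx/a)·sin(lπx/a) dx = (−1)^(j+l)·4jla³/(π²(j² − l²)²); higher powers the same way via product-to-sum and parts.
State is unnormalized: ∫|φ|² dx = 12.377, and ∫φ*·x²·φ dx = 61.341, so ⟨x²⟩ = 61.341 / 12.377.
⟨x²⟩ = 4.9560.

4.956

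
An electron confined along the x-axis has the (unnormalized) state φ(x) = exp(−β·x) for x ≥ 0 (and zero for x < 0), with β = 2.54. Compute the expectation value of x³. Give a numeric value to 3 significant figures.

0.0458

⟨x³⟩ = ∫ x³·|φ|² dx / ∫|φ|² dx (integrals over the domain).
Every integrand reduces to terms xʲ·e^(−2βx) on [0, ∞); use ∫₀^∞ xʲ·e^(−2βx) dx = j!/(2β)^(j+1).
State is unnormalized: ∫|φ|² dx = 0.19685, and ∫φ*·x³·φ dx = 0.0090094, so ⟨x³⟩ = 0.0090094 / 0.19685.
⟨x³⟩ = 0.045768.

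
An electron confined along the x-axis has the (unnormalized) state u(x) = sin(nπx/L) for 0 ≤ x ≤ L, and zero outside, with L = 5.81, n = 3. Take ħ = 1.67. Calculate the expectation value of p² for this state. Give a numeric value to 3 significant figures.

p² u = −ħ² d²u/dx²; ⟨p²⟩ = −ħ² ∫ u*·u'' dx / ∫|u|² dx.
d/dx sin(nπx/L) = (nπ/L)·cos(nπx/L) and d²/dx² sin(nπx/L) = −(nπ/L)²·sin(nπx/L); on 0 ≤ x ≤ L, ∫sin²(nπx/L) dx = L/2 and ∫sin(nπx/L)·cos(nπx/L) dx = 0.
State is unnormalized: ∫|u|² dx = 2.9050, and ∫u*·(−ħ² u'') dx = 21.319, so ⟨p²⟩ = 21.319 / 2.9050.
⟨p²⟩ = 7.3388.

7.34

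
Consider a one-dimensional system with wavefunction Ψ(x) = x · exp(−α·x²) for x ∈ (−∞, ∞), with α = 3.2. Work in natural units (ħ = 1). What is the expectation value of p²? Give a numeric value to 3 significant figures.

9.60

p² Ψ = −ħ² d²Ψ/dx²; ⟨p²⟩ = −ħ² ∫ Ψ*·Ψ'' dx / ∫|Ψ|² dx.
Expand each integrand as polynomial × e^(−2αx²) and use ∫x^(2j)·e^(−2αx²) dx = (2j−1)!!/(4α)^j · √(π/(2α)), odd powers → 0; here √(π/(2α)) = 0.70062. Differentiate with the product rule, d/dx e^(−αx²) = −2αx·e^(−αx²).
State is unnormalized: ∫|Ψ|² dx = 0.054736, and ∫Ψ*·(−ħ² Ψ'') dx = 0.52547, so ⟨p²⟩ = 0.52547 / 0.054736.
⟨p²⟩ = 9.6000.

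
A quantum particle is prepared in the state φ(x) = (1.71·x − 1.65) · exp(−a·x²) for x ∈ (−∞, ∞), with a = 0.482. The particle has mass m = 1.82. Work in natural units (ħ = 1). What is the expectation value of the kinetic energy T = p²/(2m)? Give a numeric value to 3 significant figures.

T = −(ħ²/2m) d²/dx², so ⟨T⟩ = −(ħ²/2m) ∫ φ*·φ'' dx / ∫|φ|² dx; with m = 1.82.
Expand each integrand as polynomial × e^(−2ax²) and use ∫x^(2j)·e^(−2ax²) dx = (2j−1)!!/(4a)^j · √(π/(2a)), odd powers → 0; here √(π/(2a)) = 1.8052. Differentiate with the product rule, d/dx e^(−ax²) = −2ax·e^(−ax²).
State is unnormalized: ∫|φ|² dx = 7.6527, and ∫φ*·(−ħ²/2m · φ'') dx = 1.7385, so ⟨T⟩ = 1.7385 / 7.6527.
⟨T⟩ = 0.22717.

0.227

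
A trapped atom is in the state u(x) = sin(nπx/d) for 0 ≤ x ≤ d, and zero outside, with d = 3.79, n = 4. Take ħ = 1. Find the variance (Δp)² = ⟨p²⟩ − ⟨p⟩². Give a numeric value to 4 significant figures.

10.99

Compute ⟨p⟩ and ⟨p²⟩ separately; (Δp)² = ⟨p²⟩ − ⟨p⟩².
d/dx sin(nπx/d) = (nπ/d)·cos(nπx/d) and d²/dx² sin(nπx/d) = −(nπ/d)²·sin(nπx/d); on 0 ≤ x ≤ d, ∫sin²(nπx/d) dx = d/2 and ∫sin(nπx/d)·cos(nπx/d) dx = 0.
Normalization: ∫|u|² dx = 1.8950.
⟨p⟩ = 0.0000 and ⟨p²⟩ = 10.994.
(Δp)² = 10.994 − (0.0000)² = 10.994.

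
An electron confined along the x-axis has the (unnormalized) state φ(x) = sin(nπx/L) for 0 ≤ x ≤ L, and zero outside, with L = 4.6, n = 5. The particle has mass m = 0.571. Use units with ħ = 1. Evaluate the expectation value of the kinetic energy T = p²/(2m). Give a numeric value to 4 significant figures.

T = −(ħ²/2m) d²/dx², so ⟨T⟩ = −(ħ²/2m) ∫ φ*·φ'' dx / ∫|φ|² dx; with m = 0.571.
d/dx sin(nπx/L) = (nπ/L)·cos(nπx/L) and d²/dx² sin(nπx/L) = −(nπ/L)²·sin(nπx/L); on 0 ≤ x ≤ L, ∫sin²(nπx/L) dx = L/2 and ∫sin(nπx/L)·cos(nπx/L) dx = 0.
State is unnormalized: ∫|φ|² dx = 2.3000, and ∫φ*·(−ħ²/2m · φ'') dx = 23.485, so ⟨T⟩ = 23.485 / 2.3000.
⟨T⟩ = 10.211.

10.21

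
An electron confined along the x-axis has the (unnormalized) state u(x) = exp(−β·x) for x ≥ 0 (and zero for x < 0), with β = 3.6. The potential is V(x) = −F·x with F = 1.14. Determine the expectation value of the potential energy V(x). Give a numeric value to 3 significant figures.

⟨V⟩ = ∫ V(x)·|u|² dx / ∫|u|² dx.
Every integrand reduces to terms xʲ·e^(−2βx) on [0, ∞); use ∫₀^∞ xʲ·e^(−2βx) dx = j!/(2β)^(j+1).
State is unnormalized: ∫|u|² dx = 0.13889, and ∫u*·V(x)·u dx = -0.021991, so ⟨V⟩ = -0.021991 / 0.13889.
⟨V⟩ = -0.15833.

-0.158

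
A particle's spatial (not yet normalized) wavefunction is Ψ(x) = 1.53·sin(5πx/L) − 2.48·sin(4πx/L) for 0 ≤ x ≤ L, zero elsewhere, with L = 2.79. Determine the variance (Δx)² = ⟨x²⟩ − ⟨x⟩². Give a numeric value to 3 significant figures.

0.377

Compute ⟨x⟩ and ⟨x²⟩ separately, then (Δx)² = ⟨x²⟩ − ⟨x⟩².
On 0 ≤ x ≤ L (j ≠ l): ∫sin²(jπx/L) dx = L/2, ∫sin(jπx/L)·sin(lπx/L) dx = 0; diagonal moments ∫x·sin²(jπx/L) dx = L²/4, ∫x²·sin²(jπx/L) dx = L³·(1/6 − 1/(4j²π²)); cross terms ∫x·sin(jπx/L)·sin(lπx/L) dx = 0 for j + l even and −4jlL²/(π²(j² − l²)²) for j + l odd, ∫x²·sin(jπx/L)·sin(lπx/L) dx = (−1)^(j+l)·4jlL³/(π²(j² − l²)²); higher powers the same way via product-to-sum and parts.
Normalization: ∫|Ψ|² dx = 11.845.
⟨x⟩ = 1.8940 and ⟨x²⟩ = 3.9648.
(Δx)² = 3.9648 − (1.8940)² = 0.37743.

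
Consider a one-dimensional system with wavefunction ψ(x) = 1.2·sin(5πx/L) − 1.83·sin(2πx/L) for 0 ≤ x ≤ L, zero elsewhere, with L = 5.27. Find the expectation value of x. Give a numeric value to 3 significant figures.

2.72

⟨x⟩ = ∫ x·|ψ|² dx / ∫|ψ|² dx (integrals over the domain).
On 0 ≤ x ≤ L (j ≠ l): ∫sin²(jπx/L) dx = L/2, ∫sin(jπx/L)·sin(lπx/L) dx = 0; diagonal moments ∫x·sin²(jπx/L) dx = L²/4, ∫x²·sin²(jπx/L) dx = L³·(1/6 − 1/(4j²π²)); cross terms ∫x·sin(jπx/L)·sin(lπx/L) dx = 0 for j + l even and −4jlL²/(π²(j² − l²)²) for j + l odd, ∫x²·sin(jπx/L)·sin(lπx/L) dx = (−1)^(j+l)·4jlL³/(π²(j² − l²)²); higher powers the same way via product-to-sum and parts.
State is unnormalized: ∫|ψ|² dx = 12.619, and ∫ψ*·x·ψ dx = 34.371, so ⟨x⟩ = 34.371 / 12.619.
⟨x⟩ = 2.7238.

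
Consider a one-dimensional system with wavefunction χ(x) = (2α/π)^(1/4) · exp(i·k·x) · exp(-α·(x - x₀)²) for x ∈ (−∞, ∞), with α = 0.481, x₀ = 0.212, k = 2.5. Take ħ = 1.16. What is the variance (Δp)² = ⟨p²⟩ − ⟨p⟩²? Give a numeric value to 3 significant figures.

Compute ⟨p⟩ and ⟨p²⟩ separately; (Δp)² = ⟨p²⟩ − ⟨p⟩².
Gaussian moments (u = x − x₀): ∫u^(2j)·e^(−2αu²) du = (2j−1)!!/(4α)^j · √(π/(2α)), odd powers integrate to 0; here √(π/(2α)) = 1.8071. Derivatives: χ′ = (ik − 2αu)·χ, χ″ = ((ik − 2αu)² − 2α)·χ; the odd-in-u pieces drop out.
⟨p⟩ = 2.9000 and ⟨p²⟩ = 9.0572.
(Δp)² = 9.0572 − (2.9000)² = 0.64723.

0.647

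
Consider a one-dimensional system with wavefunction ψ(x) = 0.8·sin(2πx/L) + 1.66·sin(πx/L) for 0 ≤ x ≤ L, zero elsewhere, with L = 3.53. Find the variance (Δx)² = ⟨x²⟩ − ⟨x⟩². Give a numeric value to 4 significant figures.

Compute ⟨x⟩ and ⟨x²⟩ separately, then (Δx)² = ⟨x²⟩ − ⟨x⟩².
On 0 ≤ x ≤ L (j ≠ l): ∫sin²(jπx/L) dx = L/2, ∫sin(jπx/L)·sin(lπx/L) dx = 0; diagonal moments ∫x·sin²(jπx/L) dx = L²/4, ∫x²·sin²(jπx/L) dx = L³·(1/6 − 1/(4j²π²)); cross terms ∫x·sin(jπx/L)·sin(lπx/L) dx = 0 for j + l even and −4jlL²/(π²(j² − l²)²) for j + l odd, ∫x²·sin(jπx/L)·sin(lπx/L) dx = (−1)^(j+l)·4jlL³/(π²(j² − l²)²); higher powers the same way via product-to-sum and parts.
Normalization: ∫|ψ|² dx = 5.9932.
⟨x⟩ = 1.2676 and ⟨x²⟩ = 1.8559.
(Δx)² = 1.8559 − (1.2676)² = 0.24901.

0.2490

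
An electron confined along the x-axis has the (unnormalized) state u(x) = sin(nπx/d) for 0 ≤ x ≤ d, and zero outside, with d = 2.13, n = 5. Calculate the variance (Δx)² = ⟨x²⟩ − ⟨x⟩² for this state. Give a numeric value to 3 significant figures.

Compute ⟨x⟩ and ⟨x²⟩ separately, then (Δx)² = ⟨x²⟩ − ⟨x⟩².
With sin²θ = (1 − cos2θ)/2 on 0 ≤ x ≤ d: ∫sin²(nπx/d) dx = d/2, ∫x·sin²(nπx/d) dx = d²/4, ∫x²·sin²(nπx/d) dx = d³·(1/6 − 1/(4n²π²)); higher powers xᵏ the same way, integrating xᵏ·cos(2nπx/d) by parts.
Normalization: ∫|u|² dx = 1.0650.
⟨x⟩ = 1.0650 and ⟨x²⟩ = 1.5031.
(Δx)² = 1.5031 − (1.0650)² = 0.36888.

0.369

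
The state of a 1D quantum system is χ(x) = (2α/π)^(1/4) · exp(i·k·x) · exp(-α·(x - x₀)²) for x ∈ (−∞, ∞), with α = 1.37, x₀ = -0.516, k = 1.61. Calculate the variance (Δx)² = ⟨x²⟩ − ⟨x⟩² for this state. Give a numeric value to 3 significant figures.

0.182

Compute ⟨x⟩ and ⟨x²⟩ separately, then (Δx)² = ⟨x²⟩ − ⟨x⟩².
Gaussian moments (u = x − x₀): ∫u^(2j)·e^(−2αu²) du = (2j−1)!!/(4α)^j · √(π/(2α)), odd powers integrate to 0; here √(π/(2α)) = 1.0708.
⟨x⟩ = -0.51600 and ⟨x²⟩ = 0.44874.
(Δx)² = 0.44874 − (-0.51600)² = 0.18248.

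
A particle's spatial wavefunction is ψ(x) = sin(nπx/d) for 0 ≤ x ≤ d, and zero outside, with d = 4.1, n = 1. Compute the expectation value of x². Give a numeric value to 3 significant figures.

4.75

⟨x²⟩ = ∫ x²·|ψ|² dx / ∫|ψ|² dx (integrals over the domain).
With sin²θ = (1 − cos2θ)/2 on 0 ≤ x ≤ d: ∫sin²(nπx/d) dx = d/2, ∫x·sin²(nπx/d) dx = d²/4, ∫x²·sin²(nπx/d) dx = d³·(1/6 − 1/(4n²π²)); higher powers xᵏ the same way, integrating xᵏ·cos(2nπx/d) by parts.
State is unnormalized: ∫|ψ|² dx = 2.0500, and ∫ψ*·x²·ψ dx = 9.7410, so ⟨x²⟩ = 9.7410 / 2.0500.
⟨x²⟩ = 4.7517.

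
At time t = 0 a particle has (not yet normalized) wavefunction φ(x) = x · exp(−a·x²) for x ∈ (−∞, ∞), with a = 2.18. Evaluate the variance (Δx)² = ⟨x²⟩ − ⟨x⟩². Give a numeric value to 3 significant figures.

Compute ⟨x⟩ and ⟨x²⟩ separately, then (Δx)² = ⟨x²⟩ − ⟨x⟩².
Expand each integrand as polynomial × e^(−2ax²) and use ∫x^(2j)·e^(−2ax²) dx = (2j−1)!!/(4a)^j · √(π/(2a)), odd powers → 0; here √(π/(2a)) = 0.84885.
Normalization: ∫|φ|² dx = 0.097345.
⟨x⟩ = 0.0000 and ⟨x²⟩ = 0.34404.
(Δx)² = 0.34404 − (0.0000)² = 0.34404.

0.344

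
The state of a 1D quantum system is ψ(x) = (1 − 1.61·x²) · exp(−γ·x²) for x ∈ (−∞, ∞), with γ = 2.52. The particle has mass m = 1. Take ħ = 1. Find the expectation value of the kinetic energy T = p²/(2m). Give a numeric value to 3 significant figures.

T = −(ħ²/2m) d²/dx², so ⟨T⟩ = −(ħ²/2m) ∫ ψ*·ψ'' dx / ∫|ψ|² dx; with m = 1.
Expand each integrand as polynomial × e^(−2γx²) and use ∫x^(2j)·e^(−2γx²) dx = (2j−1)!!/(4γ)^j · √(π/(2γ)), odd powers → 0; here √(π/(2γ)) = 0.78951. Differentiate with the product rule, d/dx e^(−γx²) = −2γx·e^(−γx²).
State is unnormalized: ∫|ψ|² dx = 0.59773, and ∫ψ*·(−ħ²/2m · ψ'') dx = 1.4902, so ⟨T⟩ = 1.4902 / 0.59773.
⟨T⟩ = 2.4931.

2.49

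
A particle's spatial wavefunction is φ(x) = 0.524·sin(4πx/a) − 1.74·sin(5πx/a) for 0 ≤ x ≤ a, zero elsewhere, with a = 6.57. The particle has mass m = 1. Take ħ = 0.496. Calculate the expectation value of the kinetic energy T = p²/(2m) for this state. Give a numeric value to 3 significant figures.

0.682

T = −(ħ²/2m) d²/dx², so ⟨T⟩ = −(ħ²/2m) ∫ φ*·φ'' dx / ∫|φ|² dx; with m = 1.
d²/dx² sin(jπx/a) = −(jπ/a)²·sin(jπx/a); on 0 ≤ x ≤ a, ∫sin²(jπx/a) dx = a/2 and ∫sin(jπx/a)·sin(lπx/a) dx = 0 for j ≠ l, so only diagonal terms survive in ∫|φ|² and ∫φ·φ″; ∫φ·φ′ dx = [φ²/2] between the walls = 0.
State is unnormalized: ∫|φ|² dx = 10.848, and ∫φ*·(−ħ²/2m · φ'') dx = 7.3991, so ⟨T⟩ = 7.3991 / 10.848.
⟨T⟩ = 0.68209.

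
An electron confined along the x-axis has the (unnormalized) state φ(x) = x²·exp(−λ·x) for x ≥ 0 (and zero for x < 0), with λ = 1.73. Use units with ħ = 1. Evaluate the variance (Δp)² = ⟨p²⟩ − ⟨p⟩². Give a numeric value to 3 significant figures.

Compute ⟨p⟩ and ⟨p²⟩ separately; (Δp)² = ⟨p²⟩ − ⟨p⟩².
Differentiate x²·exp(−λ·x) with the product rule; every integrand then reduces to terms xʲ·e^(−2λx) on [0, ∞), with ∫₀^∞ xʲ·e^(−2λx) dx = j!/(2λ)^(j+1).
Normalization: ∫|φ|² dx = 0.048398.
⟨p⟩ = 0.0000 and ⟨p²⟩ = 0.99763.
(Δp)² = 0.99763 − (0.0000)² = 0.99763.

0.998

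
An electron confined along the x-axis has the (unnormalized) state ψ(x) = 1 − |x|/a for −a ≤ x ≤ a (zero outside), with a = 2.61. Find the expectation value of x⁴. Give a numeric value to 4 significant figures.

⟨x⁴⟩ = ∫ x⁴·|ψ|² dx / ∫|ψ|² dx (integrals over the domain).
ψ is even, so ∫ over [−a, a] = 2∫₀ᵃ with ψ = 1 − x/a there: ∫₀ᵃ (1 − x/a)² dx = a/3, ∫₀ᵃ x²(1 − x/a)² dx = a³/30, ∫₀ᵃ x⁴(1 − x/a)² dx = a⁵/105.
State is unnormalized: ∫|ψ|² dx = 1.7400, and ∫ψ*·x⁴·ψ dx = 2.3070, so ⟨x⁴⟩ = 2.3070 / 1.7400.
⟨x⁴⟩ = 1.3258.

1.326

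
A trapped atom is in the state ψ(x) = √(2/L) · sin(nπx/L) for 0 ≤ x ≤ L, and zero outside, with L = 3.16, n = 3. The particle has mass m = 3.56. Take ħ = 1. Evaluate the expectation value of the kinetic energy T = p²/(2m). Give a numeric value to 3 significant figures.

1.25

T = −(ħ²/2m) d²/dx², so ⟨T⟩ = −(ħ²/2m) ∫ ψ*·ψ'' dx; with m = 3.56.
d/dx sin(nπx/L) = (nπ/L)·cos(nπx/L) and d²/dx² sin(nπx/L) = −(nπ/L)²·sin(nπx/L); on 0 ≤ x ≤ L, ∫sin²(nπx/L) dx = L/2 and ∫sin(nπx/L)·cos(nπx/L) dx = 0.
⟨T⟩ = 1.2494.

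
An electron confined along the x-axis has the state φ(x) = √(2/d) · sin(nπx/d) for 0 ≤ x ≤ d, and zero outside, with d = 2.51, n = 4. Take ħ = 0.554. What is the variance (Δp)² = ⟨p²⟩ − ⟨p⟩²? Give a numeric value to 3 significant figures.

7.69

Compute ⟨p⟩ and ⟨p²⟩ separately; (Δp)² = ⟨p²⟩ − ⟨p⟩².
d/dx sin(nπx/d) = (nπ/d)·cos(nπx/d) and d²/dx² sin(nπx/d) = −(nπ/d)²·sin(nπx/d); on 0 ≤ x ≤ d, ∫sin²(nπx/d) dx = d/2 and ∫sin(nπx/d)·cos(nπx/d) dx = 0.
⟨p⟩ = 0.0000 and ⟨p²⟩ = 7.6929.
(Δp)² = 7.6929 − (0.0000)² = 7.6929.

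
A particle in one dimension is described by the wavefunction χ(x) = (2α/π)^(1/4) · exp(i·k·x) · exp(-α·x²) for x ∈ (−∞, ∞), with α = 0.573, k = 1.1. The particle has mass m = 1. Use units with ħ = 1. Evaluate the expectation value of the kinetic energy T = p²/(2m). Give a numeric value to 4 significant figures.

T = −(ħ²/2m) d²/dx², so ⟨T⟩ = −(ħ²/2m) ∫ χ*·χ'' dx; with m = 1.
Gaussian moments: ∫x^(2j)·e^(−2αx²) dx = (2j−1)!!/(4α)^j · √(π/(2α)), odd powers integrate to 0; here √(π/(2α)) = 1.6557. Derivatives: χ′ = (ik − 2αx)·χ, χ″ = ((ik − 2αx)² − 2α)·χ; the odd-in-x pieces drop out.
⟨T⟩ = 0.89150.

0.8915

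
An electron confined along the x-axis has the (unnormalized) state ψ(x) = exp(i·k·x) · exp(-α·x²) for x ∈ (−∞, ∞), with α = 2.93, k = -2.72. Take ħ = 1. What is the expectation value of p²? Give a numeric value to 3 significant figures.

10.3

p² ψ = −ħ² d²ψ/dx²; ⟨p²⟩ = −ħ² ∫ ψ*·ψ'' dx / ∫|ψ|² dx.
Gaussian moments: ∫x^(2j)·e^(−2αx²) dx = (2j−1)!!/(4α)^j · √(π/(2α)), odd powers integrate to 0; here √(π/(2α)) = 0.73219. Derivatives: ψ′ = (ik − 2αx)·ψ, ψ″ = ((ik − 2αx)² − 2α)·ψ; the odd-in-x pieces drop out.
State is unnormalized: ∫|ψ|² dx = 0.73219, and ∫ψ*·(−ħ² ψ'') dx = 7.5624, so ⟨p²⟩ = 7.5624 / 0.73219.
⟨p²⟩ = 10.328.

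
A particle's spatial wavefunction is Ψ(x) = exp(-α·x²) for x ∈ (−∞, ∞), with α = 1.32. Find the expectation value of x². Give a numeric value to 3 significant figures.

⟨x²⟩ = ∫ x²·|Ψ|² dx / ∫|Ψ|² dx (integrals over the domain).
Gaussian moments: ∫x^(2j)·e^(−2αx²) dx = (2j−1)!!/(4α)^j · √(π/(2α)), odd powers integrate to 0; here √(π/(2α)) = 1.0909.
State is unnormalized: ∫|Ψ|² dx = 1.0909, and ∫Ψ*·x²·Ψ dx = 0.20660, so ⟨x²⟩ = 0.20660 / 1.0909.
⟨x²⟩ = 0.18939.

0.189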